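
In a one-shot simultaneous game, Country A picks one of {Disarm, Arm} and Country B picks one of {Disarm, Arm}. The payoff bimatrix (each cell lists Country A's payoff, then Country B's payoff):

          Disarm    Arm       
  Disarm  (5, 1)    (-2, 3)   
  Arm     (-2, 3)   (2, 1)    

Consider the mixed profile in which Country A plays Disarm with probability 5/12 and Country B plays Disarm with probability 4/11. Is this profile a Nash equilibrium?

Given Country A's mix p = 5/12, Country B's payoff from Disarm is 13/6 but from Arm is 11/6. Country B strictly prefers Disarm, so Country B would not mix.
So the proposed profile is not a Nash equilibrium.

No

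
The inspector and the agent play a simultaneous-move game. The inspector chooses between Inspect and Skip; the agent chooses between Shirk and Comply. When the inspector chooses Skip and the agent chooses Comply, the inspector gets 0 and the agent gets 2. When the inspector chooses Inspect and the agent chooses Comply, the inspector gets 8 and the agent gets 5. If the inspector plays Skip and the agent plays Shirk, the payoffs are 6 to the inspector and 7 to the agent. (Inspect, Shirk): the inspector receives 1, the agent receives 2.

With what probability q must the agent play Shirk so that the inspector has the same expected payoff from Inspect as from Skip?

The agent's mix must leave the inspector indifferent between Inspect and Skip.
  the inspector's payoff to Inspect: q·1 + (1−q)·8 = -7q + 8
  the inspector's payoff to Skip: q·6 + (1−q)·0 = 6q
  -7q + 8 = 6q  ⇒  -13q = -8  ⇒  q = 8/13.

q = 8/13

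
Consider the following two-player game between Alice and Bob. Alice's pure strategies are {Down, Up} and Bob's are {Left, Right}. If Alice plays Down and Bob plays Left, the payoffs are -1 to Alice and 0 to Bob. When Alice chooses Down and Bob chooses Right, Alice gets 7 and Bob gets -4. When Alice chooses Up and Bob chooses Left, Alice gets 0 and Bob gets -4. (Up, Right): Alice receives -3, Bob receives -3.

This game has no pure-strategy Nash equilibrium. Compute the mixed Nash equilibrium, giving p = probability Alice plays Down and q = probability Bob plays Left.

Set Bob's expected payoff from Left equal to that from Right:
  Bob's payoff to Left: p·0 + (1−p)·(-4) = 4p - 4
  Bob's payoff to Right: p·(-4) + (1−p)·(-3) = -p - 3
  4p - 4 = -p - 3  ⇒  5p = 1  ⇒  p = 1/5.
In a mixed equilibrium Alice is indifferent between Down and Up; this condition fixes q.
  Alice's payoff from Down: q·(-1) + (1−q)·7 = -8q + 7
  Alice's payoff from Up: q·0 + (1−q)·(-3) = 3q - 3
  -8q + 7 = 3q - 3  ⇒  -11q = -10  ⇒  q = 10/11.

p = 1/5, q = 10/11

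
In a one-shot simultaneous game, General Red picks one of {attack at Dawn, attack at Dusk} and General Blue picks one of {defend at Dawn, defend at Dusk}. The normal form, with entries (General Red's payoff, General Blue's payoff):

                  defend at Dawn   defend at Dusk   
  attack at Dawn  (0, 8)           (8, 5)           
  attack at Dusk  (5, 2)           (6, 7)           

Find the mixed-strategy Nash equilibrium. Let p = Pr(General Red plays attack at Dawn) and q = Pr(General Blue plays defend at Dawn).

p = 5/8, q = 2/7

General Red's mix must leave General Blue indifferent between defend at Dawn and defend at Dusk.
  General Blue's payoff to defend at Dawn: p·8 + (1−p)·2 = 6p + 2
  General Blue's payoff to defend at Dusk: p·5 + (1−p)·7 = -2p + 7
  6p + 2 = -2p + 7  ⇒  8p = 5  ⇒  p = 5/8.
General Red's indifference between attack at Dawn and attack at Dusk determines General Blue's mixing probability q:
  General Red's payoff from attack at Dawn: q·0 + (1−q)·8 = -8q + 8
  General Red's payoff from attack at Dusk: q·5 + (1−q)·6 = -q + 6
  -8q + 8 = -q + 6  ⇒  -7q = -2  ⇒  q = 2/7.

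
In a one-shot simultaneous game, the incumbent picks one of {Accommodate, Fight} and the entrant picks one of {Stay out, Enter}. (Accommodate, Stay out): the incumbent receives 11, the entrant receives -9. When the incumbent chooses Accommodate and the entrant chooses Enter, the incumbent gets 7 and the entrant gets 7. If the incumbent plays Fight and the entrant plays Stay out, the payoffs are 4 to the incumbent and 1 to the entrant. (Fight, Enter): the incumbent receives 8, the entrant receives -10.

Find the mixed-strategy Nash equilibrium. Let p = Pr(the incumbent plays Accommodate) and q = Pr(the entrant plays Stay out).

p = 11/27, q = 1/8

For the entrant to be willing to mix, the entrant must be indifferent between Stay out and Enter, which pins down the incumbent's mix.
  the entrant's expected payoff from Stay out: p·(-9) + (1−p)·1 = -10p + 1
  the entrant's expected payoff from Enter: p·7 + (1−p)·(-10) = 17p - 10
  -10p + 1 = 17p - 10  ⇒  -27p = -11  ⇒  p = 11/27.
The incumbent's indifference between Accommodate and Fight determines the entrant's mixing probability q:
  the incumbent's expected payoff from Accommodate: q·11 + (1−q)·7 = 4q + 7
  the incumbent's expected payoff from Fight: q·4 + (1−q)·8 = -4q + 8
  4q + 7 = -4q + 8  ⇒  8q = 1  ⇒  q = 1/8.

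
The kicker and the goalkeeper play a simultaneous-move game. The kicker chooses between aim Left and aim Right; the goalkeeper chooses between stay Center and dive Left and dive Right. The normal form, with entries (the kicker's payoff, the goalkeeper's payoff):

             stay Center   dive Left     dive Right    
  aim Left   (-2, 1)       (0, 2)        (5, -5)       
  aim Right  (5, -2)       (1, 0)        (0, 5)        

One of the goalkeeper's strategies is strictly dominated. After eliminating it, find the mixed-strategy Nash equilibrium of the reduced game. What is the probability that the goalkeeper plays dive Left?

The goalkeeper's strategy stay Center is strictly dominated by dive Left: 2 > 1 and 0 > -2. Eliminate stay Center.
The kicker's indifference between aim Left and aim Right determines the goalkeeper's mixing probability q:
  the kicker's payoff from aim Left: q·0 + (1−q)·5 = -5q + 5
  the kicker's payoff from aim Right: q·1 + (1−q)·0 = q
  -5q + 5 = q  ⇒  -6q = -5  ⇒  q = 5/6.

q = 5/6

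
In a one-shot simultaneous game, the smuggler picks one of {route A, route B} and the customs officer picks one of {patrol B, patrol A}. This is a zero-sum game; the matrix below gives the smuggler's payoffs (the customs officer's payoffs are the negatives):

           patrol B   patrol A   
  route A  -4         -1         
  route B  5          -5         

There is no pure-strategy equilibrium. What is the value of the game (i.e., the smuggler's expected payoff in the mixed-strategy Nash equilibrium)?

v = -25/13

The customs officer's mix must leave the smuggler indifferent between route A and route B.
  the smuggler's expected payoff from route A: q·(-4) + (1−q)·(-1) = -3q - 1
  the smuggler's expected payoff from route B: q·5 + (1−q)·(-5) = 10q - 5
  -3q - 1 = 10q - 5  ⇒  -13q = -4  ⇒  q = 4/13.
The value is the smuggler's expected payoff against this mix (using route A): (4/13)·(-4) + (9/13)·(-1) = -25/13.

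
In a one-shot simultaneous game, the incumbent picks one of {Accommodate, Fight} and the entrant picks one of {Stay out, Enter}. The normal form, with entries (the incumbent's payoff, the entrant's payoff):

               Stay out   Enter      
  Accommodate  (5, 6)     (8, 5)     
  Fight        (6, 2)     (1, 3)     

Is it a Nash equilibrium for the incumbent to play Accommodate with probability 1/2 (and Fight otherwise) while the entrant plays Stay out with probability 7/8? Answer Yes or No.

Check the entrant's indifference given the incumbent's mix p = 1/2:
  payoff from Stay out = 4; payoff from Enter = 4 — equal.
Check the incumbent's indifference given the entrant's mix q = 7/8:
  payoff from Accommodate = 43/8; payoff from Fight = 43/8 — equal.
Both players are indifferent, so neither can profitably deviate.

Yes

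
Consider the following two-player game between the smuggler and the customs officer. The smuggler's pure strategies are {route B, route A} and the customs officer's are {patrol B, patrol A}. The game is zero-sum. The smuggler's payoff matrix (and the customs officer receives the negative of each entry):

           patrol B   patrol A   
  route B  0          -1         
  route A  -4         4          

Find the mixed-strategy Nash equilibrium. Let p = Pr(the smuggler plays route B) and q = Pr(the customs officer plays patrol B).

p = 8/9, q = 5/9

For the customs officer to be willing to mix, the customs officer must be indifferent between patrol B and patrol A, which pins down the smuggler's mix.
  the customs officer's expected payoff from patrol B: p·0 + (1−p)·4 = -4p + 4
  the customs officer's expected payoff from patrol A: p·1 + (1−p)·(-4) = 5p - 4
  -4p + 4 = 5p - 4  ⇒  -9p = -8  ⇒  p = 8/9.
For the smuggler to be willing to mix, the smuggler must be indifferent between route B and route A, which pins down the customs officer's mix.
  the smuggler's payoff from route B: q·0 + (1−q)·(-1) = q - 1
  the smuggler's payoff from route A: q·(-4) + (1−q)·4 = -8q + 4
  q - 1 = -8q + 4  ⇒  9q = 5  ⇒  q = 5/9.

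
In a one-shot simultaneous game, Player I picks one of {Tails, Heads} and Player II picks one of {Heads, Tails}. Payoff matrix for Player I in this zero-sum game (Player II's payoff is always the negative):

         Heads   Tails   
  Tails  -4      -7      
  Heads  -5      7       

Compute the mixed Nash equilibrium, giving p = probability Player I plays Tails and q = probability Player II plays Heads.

p = 4/5, q = 14/15

For Player II to be willing to mix, Player II must be indifferent between Heads and Tails, which pins down Player I's mix.
  Player II's payoff to Heads: p·4 + (1−p)·5 = -p + 5
  Player II's payoff to Tails: p·7 + (1−p)·(-7) = 14p - 7
  -p + 5 = 14p - 7  ⇒  -15p = -12  ⇒  p = 4/5.
Player II's mix must leave Player I indifferent between Tails and Heads.
  Player I's payoff from Tails: q·(-4) + (1−q)·(-7) = 3q - 7
  Player I's payoff from Heads: q·(-5) + (1−q)·7 = -12q + 7
  3q - 7 = -12q + 7  ⇒  15q = 14  ⇒  q = 14/15.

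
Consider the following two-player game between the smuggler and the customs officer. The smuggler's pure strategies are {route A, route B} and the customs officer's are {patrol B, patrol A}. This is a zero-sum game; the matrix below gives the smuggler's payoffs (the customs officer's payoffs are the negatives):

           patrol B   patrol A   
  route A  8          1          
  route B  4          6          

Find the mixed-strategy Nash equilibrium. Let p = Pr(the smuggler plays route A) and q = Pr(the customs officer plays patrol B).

Set the customs officer's expected payoff from patrol B equal to that from patrol A:
  the customs officer's payoff to patrol B: p·(-8) + (1−p)·(-4) = -4p - 4
  the customs officer's payoff to patrol A: p·(-1) + (1−p)·(-6) = 5p - 6
  -4p - 4 = 5p - 6  ⇒  -9p = -2  ⇒  p = 2/9.
Set the smuggler's expected payoff from route A equal to that from route B:
  the smuggler's expected payoff from route A: q·8 + (1−q)·1 = 7q + 1
  the smuggler's expected payoff from route B: q·4 + (1−q)·6 = -2q + 6
  7q + 1 = -2q + 6  ⇒  9q = 5  ⇒  q = 5/9.

p = 2/9, q = 5/9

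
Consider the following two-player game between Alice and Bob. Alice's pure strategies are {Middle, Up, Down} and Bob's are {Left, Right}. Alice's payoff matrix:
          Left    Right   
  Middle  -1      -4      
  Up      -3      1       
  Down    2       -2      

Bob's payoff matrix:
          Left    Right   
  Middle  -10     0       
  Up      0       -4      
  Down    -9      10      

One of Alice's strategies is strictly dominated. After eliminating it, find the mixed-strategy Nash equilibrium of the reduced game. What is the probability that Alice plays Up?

Alice's strategy Middle is strictly dominated by Down: 2 > -1 and -2 > -4. Eliminate Middle.
For Bob to be willing to mix, Bob must be indifferent between Left and Right, which pins down Alice's mix.
  Bob's expected payoff from Left: p·0 + (1−p)·(-9) = 9p - 9
  Bob's expected payoff from Right: p·(-4) + (1−p)·10 = -14p + 10
  9p - 9 = -14p + 10  ⇒  23p = 19  ⇒  p = 19/23.

p = 19/23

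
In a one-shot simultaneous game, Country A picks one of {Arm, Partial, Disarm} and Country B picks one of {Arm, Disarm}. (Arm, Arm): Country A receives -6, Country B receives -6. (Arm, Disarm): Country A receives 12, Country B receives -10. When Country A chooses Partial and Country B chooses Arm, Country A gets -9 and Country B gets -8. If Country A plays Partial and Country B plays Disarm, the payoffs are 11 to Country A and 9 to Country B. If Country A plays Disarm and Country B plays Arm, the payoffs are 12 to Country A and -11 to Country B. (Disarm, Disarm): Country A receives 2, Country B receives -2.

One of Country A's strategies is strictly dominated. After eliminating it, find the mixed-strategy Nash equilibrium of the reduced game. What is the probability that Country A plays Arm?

p = 9/13

Country A's strategy Partial is strictly dominated by Arm: -6 > -9 and 12 > 11. Eliminate Partial.
Country A's mix must leave Country B indifferent between Arm and Disarm.
  Country B's payoff to Arm: p·(-6) + (1−p)·(-11) = 5p - 11
  Country B's payoff to Disarm: p·(-10) + (1−p)·(-2) = -8p - 2
  5p - 11 = -8p - 2  ⇒  13p = 9  ⇒  p = 9/13.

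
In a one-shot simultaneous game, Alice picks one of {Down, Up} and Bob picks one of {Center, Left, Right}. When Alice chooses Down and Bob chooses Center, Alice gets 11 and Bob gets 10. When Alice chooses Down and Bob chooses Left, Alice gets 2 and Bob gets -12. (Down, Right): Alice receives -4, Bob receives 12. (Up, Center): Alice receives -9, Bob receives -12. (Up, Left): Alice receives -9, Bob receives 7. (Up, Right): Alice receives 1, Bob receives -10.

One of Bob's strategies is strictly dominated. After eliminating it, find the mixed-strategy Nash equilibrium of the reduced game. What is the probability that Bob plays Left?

Bob's strategy Center is strictly dominated by Right: 12 > 10 and -10 > -12. Eliminate Center.
For Alice to be willing to mix, Alice must be indifferent between Down and Up, which pins down Bob's mix.
  Alice's payoff to Down: q·2 + (1−q)·(-4) = 6q - 4
  Alice's payoff to Up: q·(-9) + (1−q)·1 = -10q + 1
  6q - 4 = -10q + 1  ⇒  16q = 5  ⇒  q = 5/16.

q = 5/16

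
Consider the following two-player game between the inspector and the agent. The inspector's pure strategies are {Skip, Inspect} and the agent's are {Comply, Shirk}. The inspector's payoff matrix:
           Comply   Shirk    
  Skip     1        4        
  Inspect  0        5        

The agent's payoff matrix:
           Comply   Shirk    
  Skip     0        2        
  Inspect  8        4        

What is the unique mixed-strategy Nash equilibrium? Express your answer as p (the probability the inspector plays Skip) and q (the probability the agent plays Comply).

The inspector's mix must leave the agent indifferent between Comply and Shirk.
  the agent's payoff from Comply: p·0 + (1−p)·8 = -8p + 8
  the agent's payoff from Shirk: p·2 + (1−p)·4 = -2p + 4
  -8p + 8 = -2p + 4  ⇒  -6p = -4  ⇒  p = 2/3.
The inspector's indifference between Skip and Inspect determines the agent's mixing probability q:
  the inspector's expected payoff from Skip: q·1 + (1−q)·4 = -3q + 4
  the inspector's expected payoff from Inspect: q·0 + (1−q)·5 = -5q + 5
  -3q + 4 = -5q + 5  ⇒  2q = 1  ⇒  q = 1/2.

p = 2/3, q = 1/2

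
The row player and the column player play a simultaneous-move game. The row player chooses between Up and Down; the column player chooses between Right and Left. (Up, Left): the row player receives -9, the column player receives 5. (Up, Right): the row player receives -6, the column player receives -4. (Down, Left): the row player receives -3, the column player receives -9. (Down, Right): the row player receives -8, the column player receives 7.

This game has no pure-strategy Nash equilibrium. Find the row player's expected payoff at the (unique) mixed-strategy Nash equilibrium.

-27/4

Set the row player's expected payoff from Up equal to that from Down:
  the row player's payoff from Up: q·(-6) + (1−q)·(-9) = 3q - 9
  the row player's payoff from Down: q·(-8) + (1−q)·(-3) = -5q - 3
  3q - 9 = -5q - 3  ⇒  8q = 6  ⇒  q = 3/4.
At equilibrium the row player is indifferent across rows, so the row player's payoff equals the payoff from Up: (3/4)·(-6) + (1/4)·(-9) = -27/4.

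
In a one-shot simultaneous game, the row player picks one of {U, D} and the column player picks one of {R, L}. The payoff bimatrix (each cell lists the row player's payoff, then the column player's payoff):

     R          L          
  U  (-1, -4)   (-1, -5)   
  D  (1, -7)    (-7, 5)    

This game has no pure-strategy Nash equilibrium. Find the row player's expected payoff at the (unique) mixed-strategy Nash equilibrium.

-1

Set the row player's expected payoff from U equal to that from D:
  the row player's payoff from U: q·(-1) + (1−q)·(-1) = -1
  the row player's payoff from D: q·1 + (1−q)·(-7) = 8q - 7
  -1 = 8q - 7  ⇒  -8q = -6  ⇒  q = 3/4.
At equilibrium the row player is indifferent across rows, so the row player's payoff equals the payoff from U: (3/4)·(-1) + (1/4)·(-1) = -1.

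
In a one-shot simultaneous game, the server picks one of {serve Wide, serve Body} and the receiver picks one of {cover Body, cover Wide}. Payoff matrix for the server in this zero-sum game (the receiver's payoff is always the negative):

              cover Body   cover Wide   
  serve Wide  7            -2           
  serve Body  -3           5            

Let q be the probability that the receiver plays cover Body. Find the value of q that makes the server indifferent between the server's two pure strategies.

q = 7/17

In a mixed equilibrium the server is indifferent between serve Wide and serve Body; this condition fixes q.
  the server's payoff to serve Wide: q·7 + (1−q)·(-2) = 9q - 2
  the server's payoff to serve Body: q·(-3) + (1−q)·5 = -8q + 5
  9q - 2 = -8q + 5  ⇒  17q = 7  ⇒  q = 7/17.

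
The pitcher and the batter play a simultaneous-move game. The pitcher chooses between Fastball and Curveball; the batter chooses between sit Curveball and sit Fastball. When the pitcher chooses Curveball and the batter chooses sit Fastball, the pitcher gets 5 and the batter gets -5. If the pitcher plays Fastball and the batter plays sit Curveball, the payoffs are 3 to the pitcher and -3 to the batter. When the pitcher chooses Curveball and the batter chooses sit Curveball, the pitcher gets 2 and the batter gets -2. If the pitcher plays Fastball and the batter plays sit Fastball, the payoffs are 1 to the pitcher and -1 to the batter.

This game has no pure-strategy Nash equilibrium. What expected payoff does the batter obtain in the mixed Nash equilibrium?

The pitcher's mix must leave the batter indifferent between sit Curveball and sit Fastball.
  the batter's payoff to sit Curveball: p·(-3) + (1−p)·(-2) = -p - 2
  the batter's payoff to sit Fastball: p·(-1) + (1−p)·(-5) = 4p - 5
  -p - 2 = 4p - 5  ⇒  -5p = -3  ⇒  p = 3/5.
At equilibrium the batter is indifferent across columns, so the batter's payoff equals the payoff from sit Curveball: (3/5)·(-3) + (2/5)·(-2) = -13/5.

-13/5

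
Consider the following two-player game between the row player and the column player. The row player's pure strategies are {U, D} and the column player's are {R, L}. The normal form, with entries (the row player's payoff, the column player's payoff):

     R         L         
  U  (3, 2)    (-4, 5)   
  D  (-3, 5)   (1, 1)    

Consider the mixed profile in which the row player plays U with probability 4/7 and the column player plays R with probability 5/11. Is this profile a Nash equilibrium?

Check the column player's indifference given the row player's mix p = 4/7:
  payoff from R = 23/7; payoff from L = 23/7 — equal.
Check the row player's indifference given the column player's mix q = 5/11:
  payoff from U = -9/11; payoff from D = -9/11 — equal.
Both players are indifferent, so neither can profitably deviate.

Yes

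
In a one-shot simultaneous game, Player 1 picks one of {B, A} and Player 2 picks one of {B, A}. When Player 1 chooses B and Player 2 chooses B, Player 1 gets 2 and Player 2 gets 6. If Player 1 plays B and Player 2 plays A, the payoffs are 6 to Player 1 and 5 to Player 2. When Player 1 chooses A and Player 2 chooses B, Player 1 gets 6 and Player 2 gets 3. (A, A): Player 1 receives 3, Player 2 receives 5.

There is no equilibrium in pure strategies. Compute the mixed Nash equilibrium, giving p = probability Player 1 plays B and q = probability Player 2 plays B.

p = 2/3, q = 3/7

Set Player 2's expected payoff from B equal to that from A:
  Player 2's payoff from B: p·6 + (1−p)·3 = 3p + 3
  Player 2's payoff from A: p·5 + (1−p)·5 = 5
  3p + 3 = 5  ⇒  3p = 2  ⇒  p = 2/3.
For Player 1 to be willing to mix, Player 1 must be indifferent between B and A, which pins down Player 2's mix.
  Player 1's expected payoff from B: q·2 + (1−q)·6 = -4q + 6
  Player 1's expected payoff from A: q·6 + (1−q)·3 = 3q + 3
  -4q + 6 = 3q + 3  ⇒  -7q = -3  ⇒  q = 3/7.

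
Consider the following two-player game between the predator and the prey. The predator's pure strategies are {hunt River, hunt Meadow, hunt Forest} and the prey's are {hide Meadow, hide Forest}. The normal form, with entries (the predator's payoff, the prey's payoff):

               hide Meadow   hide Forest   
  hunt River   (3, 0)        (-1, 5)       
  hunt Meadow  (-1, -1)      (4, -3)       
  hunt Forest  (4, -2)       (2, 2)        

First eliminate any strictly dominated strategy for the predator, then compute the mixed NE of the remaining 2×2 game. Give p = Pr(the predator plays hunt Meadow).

The predator's strategy hunt River is strictly dominated by hunt Forest: 4 > 3 and 2 > -1. Eliminate hunt River.
For the prey to be willing to mix, the prey must be indifferent between hide Meadow and hide Forest, which pins down the predator's mix.
  the prey's expected payoff from hide Meadow: p·(-1) + (1−p)·(-2) = p - 2
  the prey's expected payoff from hide Forest: p·(-3) + (1−p)·2 = -5p + 2
  p - 2 = -5p + 2  ⇒  6p = 4  ⇒  p = 2/3.

p = 2/3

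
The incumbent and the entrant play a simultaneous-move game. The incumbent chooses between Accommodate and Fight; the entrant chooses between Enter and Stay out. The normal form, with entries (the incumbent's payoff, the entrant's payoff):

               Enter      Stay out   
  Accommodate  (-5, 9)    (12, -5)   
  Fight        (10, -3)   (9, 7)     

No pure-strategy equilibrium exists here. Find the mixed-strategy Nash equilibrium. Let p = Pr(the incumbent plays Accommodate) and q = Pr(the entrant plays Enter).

In a mixed equilibrium the entrant is indifferent between Enter and Stay out; this condition fixes p.
  the entrant's payoff to Enter: p·9 + (1−p)·(-3) = 12p - 3
  the entrant's payoff to Stay out: p·(-5) + (1−p)·7 = -12p + 7
  12p - 3 = -12p + 7  ⇒  24p = 10  ⇒  p = 5/12.
The entrant's mix must leave the incumbent indifferent between Accommodate and Fight.
  the incumbent's expected payoff from Accommodate: q·(-5) + (1−q)·12 = -17q + 12
  the incumbent's expected payoff from Fight: q·10 + (1−q)·9 = q + 9
  -17q + 12 = q + 9  ⇒  -18q = -3  ⇒  q = 1/6.

p = 5/12, q = 1/6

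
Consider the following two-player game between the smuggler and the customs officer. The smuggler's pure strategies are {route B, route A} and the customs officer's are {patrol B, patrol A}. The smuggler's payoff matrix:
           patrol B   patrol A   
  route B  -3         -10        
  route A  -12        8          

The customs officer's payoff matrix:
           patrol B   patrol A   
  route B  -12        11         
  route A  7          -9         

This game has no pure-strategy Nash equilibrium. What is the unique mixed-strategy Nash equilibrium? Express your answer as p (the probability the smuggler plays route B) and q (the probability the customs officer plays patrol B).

The smuggler's mix must leave the customs officer indifferent between patrol B and patrol A.
  the customs officer's payoff from patrol B: p·(-12) + (1−p)·7 = -19p + 7
  the customs officer's payoff from patrol A: p·11 + (1−p)·(-9) = 20p - 9
  -19p + 7 = 20p - 9  ⇒  -39p = -16  ⇒  p = 16/39.
The smuggler's indifference between route B and route A determines the customs officer's mixing probability q:
  the smuggler's expected payoff from route B: q·(-3) + (1−q)·(-10) = 7q - 10
  the smuggler's expected payoff from route A: q·(-12) + (1−q)·8 = -20q + 8
  7q - 10 = -20q + 8  ⇒  27q = 18  ⇒  q = 2/3.

p = 16/39, q = 2/3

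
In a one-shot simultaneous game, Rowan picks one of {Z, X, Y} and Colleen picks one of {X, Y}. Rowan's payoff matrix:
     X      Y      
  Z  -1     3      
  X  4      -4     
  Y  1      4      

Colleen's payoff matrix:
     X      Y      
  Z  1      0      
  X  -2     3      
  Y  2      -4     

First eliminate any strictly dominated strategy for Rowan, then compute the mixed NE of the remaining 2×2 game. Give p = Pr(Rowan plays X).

p = 6/11

Rowan's strategy Z is strictly dominated by Y: 1 > -1 and 4 > 3. Eliminate Z.
Rowan's mix must leave Colleen indifferent between X and Y.
  Colleen's payoff to X: p·(-2) + (1−p)·2 = -4p + 2
  Colleen's payoff to Y: p·3 + (1−p)·(-4) = 7p - 4
  -4p + 2 = 7p - 4  ⇒  -11p = -6  ⇒  p = 6/11.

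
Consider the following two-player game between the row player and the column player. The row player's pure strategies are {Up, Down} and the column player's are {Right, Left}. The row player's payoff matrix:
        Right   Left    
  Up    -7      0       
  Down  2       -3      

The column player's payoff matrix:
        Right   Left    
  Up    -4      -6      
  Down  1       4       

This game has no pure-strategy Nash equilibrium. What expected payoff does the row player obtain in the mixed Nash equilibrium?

-7/4

In a mixed equilibrium the row player is indifferent between Up and Down; this condition fixes q.
  the row player's expected payoff from Up: q·(-7) + (1−q)·0 = -7q
  the row player's expected payoff from Down: q·2 + (1−q)·(-3) = 5q - 3
  -7q = 5q - 3  ⇒  -12q = -3  ⇒  q = 1/4.
At equilibrium the row player is indifferent across rows, so the row player's payoff equals the payoff from Up: (1/4)·(-7) + (3/4)·0 = -7/4.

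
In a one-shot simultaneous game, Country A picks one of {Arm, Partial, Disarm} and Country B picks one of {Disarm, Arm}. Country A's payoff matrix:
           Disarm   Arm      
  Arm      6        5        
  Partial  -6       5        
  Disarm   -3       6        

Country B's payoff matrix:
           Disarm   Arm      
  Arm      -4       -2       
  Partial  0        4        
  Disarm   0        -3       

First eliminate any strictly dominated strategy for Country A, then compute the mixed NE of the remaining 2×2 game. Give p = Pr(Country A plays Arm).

Country A's strategy Partial is strictly dominated by Disarm: -3 > -6 and 6 > 5. Eliminate Partial.
Country A's mix must leave Country B indifferent between Disarm and Arm.
  Country B's payoff from Disarm: p·(-4) + (1−p)·0 = -4p
  Country B's payoff from Arm: p·(-2) + (1−p)·(-3) = p - 3
  -4p = p - 3  ⇒  -5p = -3  ⇒  p = 3/5.

p = 3/5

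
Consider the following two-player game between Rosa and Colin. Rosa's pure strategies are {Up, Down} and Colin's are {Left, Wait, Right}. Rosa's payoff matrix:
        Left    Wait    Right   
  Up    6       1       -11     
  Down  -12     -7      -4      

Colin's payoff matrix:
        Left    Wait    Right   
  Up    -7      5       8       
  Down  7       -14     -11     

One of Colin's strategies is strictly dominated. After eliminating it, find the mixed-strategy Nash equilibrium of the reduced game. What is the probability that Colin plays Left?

Colin's strategy Wait is strictly dominated by Right: 8 > 5 and -11 > -14. Eliminate Wait.
Rosa's indifference between Up and Down determines Colin's mixing probability q:
  Rosa's payoff to Up: q·6 + (1−q)·(-11) = 17q - 11
  Rosa's payoff to Down: q·(-12) + (1−q)·(-4) = -8q - 4
  17q - 11 = -8q - 4  ⇒  25q = 7  ⇒  q = 7/25.

q = 7/25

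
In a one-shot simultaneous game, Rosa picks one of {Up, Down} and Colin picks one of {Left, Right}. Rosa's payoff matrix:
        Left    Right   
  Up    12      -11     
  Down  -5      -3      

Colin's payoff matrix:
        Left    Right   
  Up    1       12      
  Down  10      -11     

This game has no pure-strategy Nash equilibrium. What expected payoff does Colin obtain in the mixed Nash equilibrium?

Set Colin's expected payoff from Left equal to that from Right:
  Colin's expected payoff from Left: p·1 + (1−p)·10 = -9p + 10
  Colin's expected payoff from Right: p·12 + (1−p)·(-11) = 23p - 11
  -9p + 10 = 23p - 11  ⇒  -32p = -21  ⇒  p = 21/32.
At equilibrium Colin is indifferent across columns, so Colin's payoff equals the payoff from Left: (21/32)·1 + (11/32)·10 = 131/32.

131/32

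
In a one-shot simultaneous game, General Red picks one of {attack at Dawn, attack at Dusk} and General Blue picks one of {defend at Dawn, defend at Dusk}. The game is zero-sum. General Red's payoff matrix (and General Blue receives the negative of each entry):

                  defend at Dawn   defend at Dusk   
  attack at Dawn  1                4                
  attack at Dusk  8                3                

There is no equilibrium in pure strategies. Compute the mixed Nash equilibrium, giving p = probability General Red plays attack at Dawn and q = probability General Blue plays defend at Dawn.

General Blue's indifference between defend at Dawn and defend at Dusk determines General Red's mixing probability p:
  General Blue's payoff to defend at Dawn: p·(-1) + (1−p)·(-8) = 7p - 8
  General Blue's payoff to defend at Dusk: p·(-4) + (1−p)·(-3) = -p - 3
  7p - 8 = -p - 3  ⇒  8p = 5  ⇒  p = 5/8.
For General Red to be willing to mix, General Red must be indifferent between attack at Dawn and attack at Dusk, which pins down General Blue's mix.
  General Red's expected payoff from attack at Dawn: q·1 + (1−q)·4 = -3q + 4
  General Red's expected payoff from attack at Dusk: q·8 + (1−q)·3 = 5q + 3
  -3q + 4 = 5q + 3  ⇒  -8q = -1  ⇒  q = 1/8.

p = 5/8, q = 1/8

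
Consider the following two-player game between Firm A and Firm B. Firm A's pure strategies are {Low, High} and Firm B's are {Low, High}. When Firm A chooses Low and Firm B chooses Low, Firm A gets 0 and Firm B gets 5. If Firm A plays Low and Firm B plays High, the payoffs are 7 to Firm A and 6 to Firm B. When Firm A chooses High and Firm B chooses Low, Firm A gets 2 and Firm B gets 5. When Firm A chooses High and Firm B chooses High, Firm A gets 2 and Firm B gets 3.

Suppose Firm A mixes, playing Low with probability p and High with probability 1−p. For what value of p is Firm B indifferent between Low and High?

In a mixed equilibrium Firm B is indifferent between Low and High; this condition fixes p.
  Firm B's payoff from Low: p·5 + (1−p)·5 = 5
  Firm B's payoff from High: p·6 + (1−p)·3 = 3p + 3
  5 = 3p + 3  ⇒  -3p = -2  ⇒  p = 2/3.

p = 2/3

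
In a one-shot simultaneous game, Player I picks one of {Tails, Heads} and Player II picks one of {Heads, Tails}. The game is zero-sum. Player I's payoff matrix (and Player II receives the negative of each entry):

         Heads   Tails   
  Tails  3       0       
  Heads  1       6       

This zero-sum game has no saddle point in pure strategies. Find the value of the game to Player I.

v = 9/4

In a mixed equilibrium Player I is indifferent between Tails and Heads; this condition fixes q.
  Player I's payoff to Tails: q·3 + (1−q)·0 = 3q
  Player I's payoff to Heads: q·1 + (1−q)·6 = -5q + 6
  3q = -5q + 6  ⇒  8q = 6  ⇒  q = 3/4.
The value is Player I's expected payoff against this mix (using Tails): (3/4)·3 + (1/4)·0 = 9/4.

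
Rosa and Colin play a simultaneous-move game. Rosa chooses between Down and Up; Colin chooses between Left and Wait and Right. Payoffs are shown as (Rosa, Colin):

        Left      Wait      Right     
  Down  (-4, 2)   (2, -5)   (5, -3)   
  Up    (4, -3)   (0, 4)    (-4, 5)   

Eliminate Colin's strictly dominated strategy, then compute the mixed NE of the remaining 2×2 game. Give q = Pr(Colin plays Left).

Colin's strategy Wait is strictly dominated by Right: -3 > -5 and 5 > 4. Eliminate Wait.
Set Rosa's expected payoff from Down equal to that from Up:
  Rosa's expected payoff from Down: q·(-4) + (1−q)·5 = -9q + 5
  Rosa's expected payoff from Up: q·4 + (1−q)·(-4) = 8q - 4
  -9q + 5 = 8q - 4  ⇒  -17q = -9  ⇒  q = 9/17.

q = 9/17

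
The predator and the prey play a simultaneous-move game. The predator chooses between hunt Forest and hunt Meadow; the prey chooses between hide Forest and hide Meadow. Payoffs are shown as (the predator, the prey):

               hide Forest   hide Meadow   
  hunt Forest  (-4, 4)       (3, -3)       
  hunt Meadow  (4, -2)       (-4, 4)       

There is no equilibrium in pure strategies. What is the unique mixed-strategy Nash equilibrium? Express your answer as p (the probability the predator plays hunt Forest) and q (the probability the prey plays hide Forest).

For the prey to be willing to mix, the prey must be indifferent between hide Forest and hide Meadow, which pins down the predator's mix.
  the prey's expected payoff from hide Forest: p·4 + (1−p)·(-2) = 6p - 2
  the prey's expected payoff from hide Meadow: p·(-3) + (1−p)·4 = -7p + 4
  6p - 2 = -7p + 4  ⇒  13p = 6  ⇒  p = 6/13.
The predator's indifference between hunt Forest and hunt Meadow determines the prey's mixing probability q:
  the predator's payoff to hunt Forest: q·(-4) + (1−q)·3 = -7q + 3
  the predator's payoff to hunt Meadow: q·4 + (1−q)·(-4) = 8q - 4
  -7q + 3 = 8q - 4  ⇒  -15q = -7  ⇒  q = 7/15.

p = 6/13, q = 7/15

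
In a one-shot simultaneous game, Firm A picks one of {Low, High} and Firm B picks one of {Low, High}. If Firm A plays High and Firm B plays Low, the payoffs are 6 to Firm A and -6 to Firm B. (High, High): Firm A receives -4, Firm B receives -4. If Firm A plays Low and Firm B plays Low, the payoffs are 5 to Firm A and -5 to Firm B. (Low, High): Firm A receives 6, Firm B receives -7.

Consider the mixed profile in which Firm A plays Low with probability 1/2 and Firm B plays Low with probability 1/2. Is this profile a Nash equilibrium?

No

Given Firm B's mix q = 1/2, Firm A's payoff from Low is 11/2 but from High is 1. Firm A strictly prefers Low, so Firm A would not mix.
So the proposed profile is not a Nash equilibrium.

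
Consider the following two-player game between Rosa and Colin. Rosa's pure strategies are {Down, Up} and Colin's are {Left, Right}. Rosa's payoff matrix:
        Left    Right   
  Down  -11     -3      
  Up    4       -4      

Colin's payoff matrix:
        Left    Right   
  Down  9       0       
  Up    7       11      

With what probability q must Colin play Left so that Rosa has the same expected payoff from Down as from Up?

q = 1/16

Set Rosa's expected payoff from Down equal to that from Up:
  Rosa's expected payoff from Down: q·(-11) + (1−q)·(-3) = -8q - 3
  Rosa's expected payoff from Up: q·4 + (1−q)·(-4) = 8q - 4
  -8q - 3 = 8q - 4  ⇒  -16q = -1  ⇒  q = 1/16.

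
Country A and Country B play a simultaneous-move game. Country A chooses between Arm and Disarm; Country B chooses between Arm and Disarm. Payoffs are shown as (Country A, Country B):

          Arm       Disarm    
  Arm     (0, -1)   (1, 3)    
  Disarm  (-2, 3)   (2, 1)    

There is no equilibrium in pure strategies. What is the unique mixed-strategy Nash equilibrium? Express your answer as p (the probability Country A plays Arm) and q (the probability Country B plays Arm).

Set Country B's expected payoff from Arm equal to that from Disarm:
  Country B's payoff from Arm: p·(-1) + (1−p)·3 = -4p + 3
  Country B's payoff from Disarm: p·3 + (1−p)·1 = 2p + 1
  -4p + 3 = 2p + 1  ⇒  -6p = -2  ⇒  p = 1/3.
Country B's mix must leave Country A indifferent between Arm and Disarm.
  Country A's expected payoff from Arm: q·0 + (1−q)·1 = -q + 1
  Country A's expected payoff from Disarm: q·(-2) + (1−q)·2 = -4q + 2
  -q + 1 = -4q + 2  ⇒  3q = 1  ⇒  q = 1/3.

p = 1/3, q = 1/3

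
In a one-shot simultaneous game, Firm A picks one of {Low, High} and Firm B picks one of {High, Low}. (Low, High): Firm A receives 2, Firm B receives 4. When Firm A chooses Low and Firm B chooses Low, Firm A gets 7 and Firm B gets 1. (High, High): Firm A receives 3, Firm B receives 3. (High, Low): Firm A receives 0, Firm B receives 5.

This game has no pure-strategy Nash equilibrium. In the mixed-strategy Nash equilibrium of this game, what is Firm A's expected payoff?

21/8

In a mixed equilibrium Firm A is indifferent between Low and High; this condition fixes q.
  Firm A's expected payoff from Low: q·2 + (1−q)·7 = -5q + 7
  Firm A's expected payoff from High: q·3 + (1−q)·0 = 3q
  -5q + 7 = 3q  ⇒  -8q = -7  ⇒  q = 7/8.
At equilibrium Firm A is indifferent across rows, so Firm A's payoff equals the payoff from Low: (7/8)·2 + (1/8)·7 = 21/8.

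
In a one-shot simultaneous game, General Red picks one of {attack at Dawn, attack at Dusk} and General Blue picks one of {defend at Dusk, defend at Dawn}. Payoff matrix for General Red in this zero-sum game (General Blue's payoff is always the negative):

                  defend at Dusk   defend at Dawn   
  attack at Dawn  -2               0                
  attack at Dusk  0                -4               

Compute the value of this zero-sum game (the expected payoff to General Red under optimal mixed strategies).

General Blue's mix must leave General Red indifferent between attack at Dawn and attack at Dusk.
  General Red's expected payoff from attack at Dawn: q·(-2) + (1−q)·0 = -2q
  General Red's expected payoff from attack at Dusk: q·0 + (1−q)·(-4) = 4q - 4
  -2q = 4q - 4  ⇒  -6q = -4  ⇒  q = 2/3.
The value is General Red's expected payoff against this mix (using attack at Dawn): (2/3)·(-2) + (1/3)·0 = -4/3.

v = -4/3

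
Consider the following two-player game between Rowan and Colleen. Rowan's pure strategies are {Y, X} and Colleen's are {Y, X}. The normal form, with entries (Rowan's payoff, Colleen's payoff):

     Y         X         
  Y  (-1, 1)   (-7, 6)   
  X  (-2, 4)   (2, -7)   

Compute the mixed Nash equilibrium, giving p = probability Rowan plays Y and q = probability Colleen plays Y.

p = 11/16, q = 9/10

Colleen's indifference between Y and X determines Rowan's mixing probability p:
  Colleen's payoff to Y: p·1 + (1−p)·4 = -3p + 4
  Colleen's payoff to X: p·6 + (1−p)·(-7) = 13p - 7
  -3p + 4 = 13p - 7  ⇒  -16p = -11  ⇒  p = 11/16.
Rowan's indifference between Y and X determines Colleen's mixing probability q:
  Rowan's expected payoff from Y: q·(-1) + (1−q)·(-7) = 6q - 7
  Rowan's expected payoff from X: q·(-2) + (1−q)·2 = -4q + 2
  6q - 7 = -4q + 2  ⇒  10q = 9  ⇒  q = 9/10.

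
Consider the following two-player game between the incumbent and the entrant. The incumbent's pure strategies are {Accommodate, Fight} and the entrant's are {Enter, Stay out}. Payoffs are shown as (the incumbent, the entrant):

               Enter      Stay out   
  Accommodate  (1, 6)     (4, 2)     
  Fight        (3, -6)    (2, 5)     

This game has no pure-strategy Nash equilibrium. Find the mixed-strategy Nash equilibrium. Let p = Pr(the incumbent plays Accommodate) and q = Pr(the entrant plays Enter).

The entrant's indifference between Enter and Stay out determines the incumbent's mixing probability p:
  the entrant's payoff from Enter: p·6 + (1−p)·(-6) = 12p - 6
  the entrant's payoff from Stay out: p·2 + (1−p)·5 = -3p + 5
  12p - 6 = -3p + 5  ⇒  15p = 11  ⇒  p = 11/15.
The incumbent's indifference between Accommodate and Fight determines the entrant's mixing probability q:
  the incumbent's payoff from Accommodate: q·1 + (1−q)·4 = -3q + 4
  the incumbent's payoff from Fight: q·3 + (1−q)·2 = q + 2
  -3q + 4 = q + 2  ⇒  -4q = -2  ⇒  q = 1/2.

p = 11/15, q = 1/2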